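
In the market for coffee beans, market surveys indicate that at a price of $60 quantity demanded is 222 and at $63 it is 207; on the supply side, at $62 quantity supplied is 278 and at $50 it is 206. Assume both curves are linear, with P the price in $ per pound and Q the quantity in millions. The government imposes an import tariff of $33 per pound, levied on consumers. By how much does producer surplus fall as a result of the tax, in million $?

Demand slope: (207 − 222)/(63 − 60) = -5, so Qd = 522 − 5P.
Supply slope: (206 − 278)/(50 − 62) = 6, so Qs = 6P − 94.
Without the tax, 522 − 5P = 6P − 94 gives 11P = 616, so P* = $56 and Q* = 242.
With the tax collected from consumers, demand (in seller-price terms) shifts: Qd = 522 − 5(P + 33).
New equilibrium: consumers pay $74, producers receive $41, Q = 152. (Wedge: Pb − Ps = 33.)
ΔPS is the trapezoid between Q = 152 and Q = 242 of height $15: ½ · (242 + 152) · 15 = $2955.

Producer surplus falls by $2955 million.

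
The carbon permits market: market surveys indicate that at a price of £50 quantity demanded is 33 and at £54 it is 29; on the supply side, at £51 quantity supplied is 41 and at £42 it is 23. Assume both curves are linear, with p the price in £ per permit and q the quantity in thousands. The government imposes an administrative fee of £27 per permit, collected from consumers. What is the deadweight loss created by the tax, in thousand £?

Deadweight loss = £243 thousand.

Demand slope: (29 − 33)/(54 − 50) = -1, so qd = 83 − p.
Supply slope: (23 − 41)/(42 − 51) = 2, so qs = 2p − 61.
Before the tax: set 83 − p = 2p − 61 → p* = £48, q* = 35.
With the tax collected from consumers, demand (in seller-price terms) shifts: qd = 83 − (p + 27).
Solving gives q = 17 with consumers paying £66 and suppliers receiving £39 (the £27 wedge).
Quantity falls by |ΔQ| = |35 − 17| = 18.
DWL = ½ · t · |ΔQ| = ½ · 27 · 18 = £243.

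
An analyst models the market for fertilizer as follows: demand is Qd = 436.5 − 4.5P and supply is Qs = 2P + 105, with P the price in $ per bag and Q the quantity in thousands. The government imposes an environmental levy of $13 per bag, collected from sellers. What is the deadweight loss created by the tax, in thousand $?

Before the tax: set 436.5 − 4.5P = 2P + 105 → P* = $51, Q* = 207.
With the tax collected from sellers, supply shifts: Qs = 2(P − 13) + 105.
Solving gives Q = 189 with buyers paying $55 and sellers receiving $42 (the $13 wedge).
Quantity falls by |ΔQ| = |207 − 189| = 18.
DWL = ½ · t · |ΔQ| = ½ · 13 · 18 = $117.

Deadweight loss = $117 thousand.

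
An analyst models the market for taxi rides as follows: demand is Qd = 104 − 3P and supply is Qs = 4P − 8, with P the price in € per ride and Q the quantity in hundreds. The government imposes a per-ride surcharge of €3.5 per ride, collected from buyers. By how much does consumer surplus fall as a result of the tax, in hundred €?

Without the tax, 104 − 3P = 4P − 8 gives 7P = 112, so P* = €16 and Q* = 56.
With the tax collected from buyers, demand (in seller-price terms) shifts: Qd = 104 − 3(P + 3.5).
Solving gives Q = 50 with buyers paying €18 and producers receiving €14.5 (the €3.5 wedge).
ΔCS is the trapezoid between Q = 50 and Q = 56 of height €2: ½ · (56 + 50) · 2 = €106.

Consumer surplus falls by €106 hundred.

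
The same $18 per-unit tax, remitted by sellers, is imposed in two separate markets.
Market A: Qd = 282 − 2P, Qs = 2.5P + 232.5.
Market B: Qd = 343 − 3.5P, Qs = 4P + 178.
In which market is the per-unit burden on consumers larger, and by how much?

Market A: pre-tax P* = $11, Q* = 260; post-tax Q = 240; per-unit burden on consumers = $10.
Market B: pre-tax P* = $22, Q* = 266; post-tax Q = 232.4; per-unit burden on consumers = $9.6.
Difference: $10 vs $9.6 → market A is larger by $0.4.

Market A, by $0.4.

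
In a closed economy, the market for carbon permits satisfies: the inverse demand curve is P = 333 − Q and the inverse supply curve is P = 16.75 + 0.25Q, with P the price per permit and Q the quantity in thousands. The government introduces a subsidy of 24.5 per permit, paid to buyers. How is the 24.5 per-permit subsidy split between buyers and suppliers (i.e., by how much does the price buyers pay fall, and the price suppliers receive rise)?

Buyers gain 19.6 per permit; suppliers gain 4.9 per permit.

Inverting to Q(P) form: Qd = 333 − P; Qs = 4P − 67.
Before the subsidy: set 333 − P = 4P − 67 → P* = 80, Q* = 253.
With a per-unit subsidy paid to buyers, each effectively pays P − 24.5, so demand becomes Qd = 333 − (P − 24.5).
New equilibrium: buyers pay 60.4, suppliers receive 84.9, Q = 272.6. (Wedge: Pb − Ps = −24.5.)
Gain to buyers: 19.6; to suppliers: 4.9. (They sum to 24.5.)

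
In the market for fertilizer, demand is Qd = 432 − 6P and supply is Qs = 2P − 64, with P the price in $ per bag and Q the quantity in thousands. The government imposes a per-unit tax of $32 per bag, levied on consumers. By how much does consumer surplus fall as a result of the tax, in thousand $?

Before the tax: set 432 − 6P = 2P − 64 → P* = $62, Q* = 60.
With the tax collected from consumers, demand (in seller-price terms) shifts: Qd = 432 − 6(P + 32).
New equilibrium: consumers pay $70, suppliers receive $38, Q = 12. (Wedge: Pb − Ps = 32.)
ΔCS is the trapezoid between Q = 12 and Q = 60 of height $8: ½ · (60 + 12) · 8 = $288.

Consumer surplus falls by $288 thousand.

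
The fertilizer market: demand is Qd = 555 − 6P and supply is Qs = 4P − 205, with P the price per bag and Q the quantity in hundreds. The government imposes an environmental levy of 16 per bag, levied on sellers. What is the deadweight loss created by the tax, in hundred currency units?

Without the tax, 555 − 6P = 4P − 205 gives 10P = 760, so P* = 76 and Q* = 99.
With the tax collected from sellers, supply shifts: Qs = 4(P − 16) − 205.
Solving gives Q = 60.6 with consumers paying 82.4 and sellers receiving 66.4 (the 16 wedge).
Quantity falls by |ΔQ| = |99 − 60.6| = 38.4.
DWL = ½ · t · |ΔQ| = ½ · 16 · 38.4 = 307.2.

Deadweight loss = 307.2 hundred.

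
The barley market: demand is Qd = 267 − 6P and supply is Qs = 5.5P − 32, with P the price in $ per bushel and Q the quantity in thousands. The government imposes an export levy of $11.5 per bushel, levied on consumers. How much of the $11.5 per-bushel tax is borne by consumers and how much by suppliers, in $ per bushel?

Consumers bear $5.5 per bushel; suppliers bear $6 per bushel.

Without the tax, 267 − 6P = 5.5P − 32 gives 11.5P = 299, so P* = $26 and Q* = 111.
With the tax collected from consumers, demand (in seller-price terms) shifts: Qd = 267 − 6(P + 11.5).
Solving gives Q = 78 with consumers paying $31.5 and suppliers receiving $20 (the $11.5 wedge).
Burden on consumers: $5.5; on suppliers: $6. (They sum to $11.5.)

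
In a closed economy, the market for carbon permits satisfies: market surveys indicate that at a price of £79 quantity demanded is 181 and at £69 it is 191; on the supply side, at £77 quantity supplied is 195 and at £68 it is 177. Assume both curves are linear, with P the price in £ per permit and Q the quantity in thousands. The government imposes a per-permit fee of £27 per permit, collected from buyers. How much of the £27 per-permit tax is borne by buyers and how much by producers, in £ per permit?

Buyers bear £18 per permit; producers bear £9 per permit.

Demand slope: (191 − 181)/(69 − 79) = -1, so Qd = 260 − P.
Supply slope: (177 − 195)/(68 − 77) = 2, so Qs = 2P + 41.
Before the tax: set 260 − P = 2P + 41 → P* = £73, Q* = 187.
With the tax collected from buyers, demand (in seller-price terms) shifts: Qd = 260 − (P + 27).
Solving gives Q = 169 with buyers paying £91 and producers receiving £64 (the £27 wedge).
Burden on buyers: £18; on producers: £9. (They sum to £27.)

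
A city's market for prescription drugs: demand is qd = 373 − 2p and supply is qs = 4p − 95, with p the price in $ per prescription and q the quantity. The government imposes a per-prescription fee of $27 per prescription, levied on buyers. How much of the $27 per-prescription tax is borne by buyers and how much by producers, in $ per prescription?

Buyers bear $18 per prescription; producers bear $9 per prescription.

Before the tax: set 373 − 2p = 4p − 95 → p* = $78, q* = 217.
With the tax collected from buyers, demand (in seller-price terms) shifts: qd = 373 − 2(p + 27).
Solving gives q = 181 with buyers paying $96 and producers receiving $69 (the $27 wedge).
Burden on buyers: $18; on producers: $9. (They sum to $27.)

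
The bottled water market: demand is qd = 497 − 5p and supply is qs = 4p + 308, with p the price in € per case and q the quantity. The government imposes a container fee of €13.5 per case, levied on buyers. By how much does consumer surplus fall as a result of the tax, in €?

Consumer surplus falls by €2262.

Without the tax, 497 − 5p = 4p + 308 gives 9p = 189, so p* = €21 and q* = 392.
With the tax collected from buyers, demand (in seller-price terms) shifts: qd = 497 − 5(p + 13.5).
New equilibrium: buyers pay €27, suppliers receive €13.5, q = 362. (Wedge: pb − ps = 13.5.)
ΔCS is the trapezoid between Q = 362 and Q = 392 of height €6: ½ · (392 + 362) · 6 = €2262.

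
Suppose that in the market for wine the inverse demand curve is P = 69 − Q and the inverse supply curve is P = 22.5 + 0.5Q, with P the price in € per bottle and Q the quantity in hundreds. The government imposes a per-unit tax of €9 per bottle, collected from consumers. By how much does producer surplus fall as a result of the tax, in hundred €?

Producer surplus falls by €84 hundred.

Inverting to Q(P) form: Qd = 69 − P; Qs = 2P − 45.
Before the tax: set 69 − P = 2P − 45 → P* = €38, Q* = 31.
With the tax collected from consumers, demand (in seller-price terms) shifts: Qd = 69 − (P + 9).
Solving gives Q = 25 with consumers paying €44 and suppliers receiving €35 (the €9 wedge).
ΔPS is the trapezoid between Q = 25 and Q = 31 of height €3: ½ · (31 + 25) · 3 = €84.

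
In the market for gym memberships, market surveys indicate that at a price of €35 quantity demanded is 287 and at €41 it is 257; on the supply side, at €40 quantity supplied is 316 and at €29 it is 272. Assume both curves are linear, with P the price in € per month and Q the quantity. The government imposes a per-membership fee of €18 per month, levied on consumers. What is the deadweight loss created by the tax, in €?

Deadweight loss = €360.

Demand slope: (257 − 287)/(41 − 35) = -5, so Qd = 462 − 5P.
Supply slope: (272 − 316)/(29 − 40) = 4, so Qs = 4P + 156.
Before the tax: set 462 − 5P = 4P + 156 → P* = €34, Q* = 292.
With the tax collected from consumers, demand (in seller-price terms) shifts: Qd = 462 − 5(P + 18).
New equilibrium: consumers pay €42, producers receive €24, Q = 252. (Wedge: Pb − Ps = 18.)
Quantity falls by |ΔQ| = |292 − 252| = 40.
DWL = ½ · t · |ΔQ| = ½ · 18 · 40 = €360.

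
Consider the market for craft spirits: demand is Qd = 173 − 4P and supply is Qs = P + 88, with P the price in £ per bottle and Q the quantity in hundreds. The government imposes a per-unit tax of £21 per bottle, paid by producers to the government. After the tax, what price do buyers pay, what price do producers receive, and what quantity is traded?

Without the tax, 173 − 4P = P + 88 gives 5P = 85, so P* = £17 and Q* = 105.
With the tax collected from producers, supply shifts: Qs = (P − 21) + 88.
New equilibrium: buyers pay £21.2, producers receive £0.2, Q = 88.2. (Wedge: Pb − Ps = 21.)
The less price-elastic side of the market bears the larger share of a per-unit tax.

Buyers pay £21.2; producers receive £0.2; quantity = 88.2.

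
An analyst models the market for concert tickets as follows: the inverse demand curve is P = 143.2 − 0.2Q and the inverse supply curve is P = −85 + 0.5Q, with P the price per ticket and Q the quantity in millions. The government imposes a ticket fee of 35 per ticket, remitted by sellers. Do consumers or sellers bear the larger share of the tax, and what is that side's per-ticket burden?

Sellers bear the larger share: 25 per ticket.

Rewrite in direct form: Qd = 716 − 5P and Qs = 2P + 170.
Without the tax, 716 − 5P = 2P + 170 gives 7P = 546, so P* = 78 and Q* = 326.
With the tax collected from sellers, supply shifts: Qs = 2(P − 35) + 170.
New equilibrium: consumers pay 88, sellers receive 53, Q = 276. (Wedge: Pb − Ps = 35.)
Per-ticket burden: consumers 10, sellers 25.
Sellers take the larger share because supply is less price-elastic here (demand slope 5 vs supply slope 2).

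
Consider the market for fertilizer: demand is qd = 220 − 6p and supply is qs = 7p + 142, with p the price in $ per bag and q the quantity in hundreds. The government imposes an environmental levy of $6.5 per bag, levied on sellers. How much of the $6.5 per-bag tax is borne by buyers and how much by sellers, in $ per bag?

Buyers bear $3.5 per bag; sellers bear $3 per bag.

Before the tax: set 220 − 6p = 7p + 142 → p* = $6, q* = 184.
With the tax collected from sellers, supply shifts: qs = 7(p − 6.5) + 142.
New equilibrium: buyers pay $9.5, sellers receive $3, q = 163. (Wedge: pb − ps = 6.5.)
Burden on buyers: $3.5; on sellers: $3. (They sum to $6.5.)
The less price-elastic side of the market bears the larger share of a per-unit tax.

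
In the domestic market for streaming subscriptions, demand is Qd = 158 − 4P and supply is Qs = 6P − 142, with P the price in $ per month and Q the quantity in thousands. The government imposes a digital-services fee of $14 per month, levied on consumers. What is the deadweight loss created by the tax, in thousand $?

Without the tax, 158 − 4P = 6P − 142 gives 10P = 300, so P* = $30 and Q* = 38.
With the tax collected from consumers, demand (in seller-price terms) shifts: Qd = 158 − 4(P + 14).
New equilibrium: consumers pay $38.4, producers receive $24.4, Q = 4.4. (Wedge: Pb − Ps = 14.)
Quantity falls by |ΔQ| = |38 − 4.4| = 33.6.
DWL = ½ · t · |ΔQ| = ½ · 14 · 33.6 = $235.2.

Deadweight loss = $235.2 thousand.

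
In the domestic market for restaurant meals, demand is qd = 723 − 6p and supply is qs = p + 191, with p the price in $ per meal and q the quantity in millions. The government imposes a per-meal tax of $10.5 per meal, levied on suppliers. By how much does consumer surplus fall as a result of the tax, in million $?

Without the tax, 723 − 6p = p + 191 gives 7p = 532, so p* = $76 and q* = 267.
With the tax collected from suppliers, supply shifts: qs = (p − 10.5) + 191.
Solving gives q = 258 with consumers paying $77.5 and suppliers receiving $67 (the $10.5 wedge).
ΔCS is the trapezoid between Q = 258 and Q = 267 of height $1.5: ½ · (267 + 258) · 1.5 = $393.75.

Consumer surplus falls by $393.75 million.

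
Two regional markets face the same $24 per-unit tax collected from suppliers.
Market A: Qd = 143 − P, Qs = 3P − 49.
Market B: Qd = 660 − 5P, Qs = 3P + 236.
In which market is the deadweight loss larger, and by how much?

Market A: pre-tax P* = $48, Q* = 95; post-tax Q = 77; deadweight loss = $216.
Market B: pre-tax P* = $53, Q* = 395; post-tax Q = 350; deadweight loss = $540.
Difference: $216 vs $540 → market B is larger by $324.

Market B, by $324.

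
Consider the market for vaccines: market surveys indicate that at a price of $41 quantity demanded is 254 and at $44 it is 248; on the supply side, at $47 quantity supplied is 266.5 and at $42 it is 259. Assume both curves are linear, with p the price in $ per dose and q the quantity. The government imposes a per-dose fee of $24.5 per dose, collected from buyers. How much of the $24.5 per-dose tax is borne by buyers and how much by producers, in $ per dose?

Buyers bear $10.5 per dose; producers bear $14 per dose.

Demand slope: (248 − 254)/(44 − 41) = -2, so qd = 336 − 2p.
Supply slope: (259 − 266.5)/(42 − 47) = 1.5, so qs = 1.5p + 196.
Without the tax, 336 − 2p = 1.5p + 196 gives 3.5p = 140, so p* = $40 and q* = 256.
With the tax collected from buyers, demand (in seller-price terms) shifts: qd = 336 − 2(p + 24.5).
Solving gives q = 235 with buyers paying $50.5 and producers receiving $26 (the $24.5 wedge).
Burden on buyers: $10.5; on producers: $14. (They sum to $24.5.)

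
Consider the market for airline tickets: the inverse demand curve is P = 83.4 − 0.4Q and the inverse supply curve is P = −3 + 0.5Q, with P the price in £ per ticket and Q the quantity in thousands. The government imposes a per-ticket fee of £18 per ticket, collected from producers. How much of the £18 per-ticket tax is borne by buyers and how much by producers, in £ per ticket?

Inverting to Q(P) form: Qd = 208.5 − 2.5P; Qs = 2P + 6.
Without the tax, 208.5 − 2.5P = 2P + 6 gives 4.5P = 202.5, so P* = £45 and Q* = 96.
With the tax collected from producers, supply shifts: Qs = 2(P − 18) + 6.
Solving gives Q = 76 with buyers paying £53 and producers receiving £35 (the £18 wedge).
Burden on buyers: £8; on producers: £10. (They sum to £18.)

Buyers bear £8 per ticket; producers bear £10 per ticket.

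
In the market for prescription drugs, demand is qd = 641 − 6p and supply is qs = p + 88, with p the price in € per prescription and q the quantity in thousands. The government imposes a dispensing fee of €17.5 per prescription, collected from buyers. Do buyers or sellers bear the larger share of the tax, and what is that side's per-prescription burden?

Sellers bear the larger share: €15 per prescription.

Before the tax: set 641 − 6p = p + 88 → p* = €79, q* = 167.
With the tax collected from buyers, demand (in seller-price terms) shifts: qd = 641 − 6(p + 17.5).
New equilibrium: buyers pay €81.5, sellers receive €64, q = 152. (Wedge: pb − ps = 17.5.)
Per-prescription burden: buyers €2.5, sellers €15.
Sellers take the larger share because supply is less price-elastic here (demand slope 6 vs supply slope 1).
The less price-elastic side of the market bears the larger share of a per-unit tax.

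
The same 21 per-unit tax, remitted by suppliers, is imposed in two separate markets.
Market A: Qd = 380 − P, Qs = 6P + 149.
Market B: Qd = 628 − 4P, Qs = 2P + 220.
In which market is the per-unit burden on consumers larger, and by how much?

Market A: pre-tax P* = 33, Q* = 347; post-tax Q = 329; per-unit burden on consumers = 18.
Market B: pre-tax P* = 68, Q* = 356; post-tax Q = 328; per-unit burden on consumers = 7.
Difference: 18 vs 7 → market A is larger by 11.

Market A, by 11.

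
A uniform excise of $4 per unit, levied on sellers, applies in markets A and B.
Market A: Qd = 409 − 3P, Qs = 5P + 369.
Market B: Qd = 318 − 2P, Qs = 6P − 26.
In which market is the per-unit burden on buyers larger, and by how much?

Market B, by $0.5.

Market A: pre-tax P* = $5, Q* = 394; post-tax Q = 386.5; per-unit burden on buyers = $2.5.
Market B: pre-tax P* = $43, Q* = 232; post-tax Q = 226; per-unit burden on buyers = $3.
Difference: $2.5 vs $3 → market B is larger by $0.5.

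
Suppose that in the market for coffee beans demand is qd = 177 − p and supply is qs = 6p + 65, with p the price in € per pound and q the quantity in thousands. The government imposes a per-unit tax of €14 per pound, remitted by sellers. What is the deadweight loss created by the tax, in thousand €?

Deadweight loss = €84 thousand.

Without the tax, 177 − p = 6p + 65 gives 7p = 112, so p* = €16 and q* = 161.
With the tax collected from sellers, supply shifts: qs = 6(p − 14) + 65.
Solving gives q = 149 with consumers paying €28 and sellers receiving €14 (the €14 wedge).
Quantity falls by |ΔQ| = |161 − 149| = 12.
DWL = ½ · t · |ΔQ| = ½ · 14 · 12 = €84.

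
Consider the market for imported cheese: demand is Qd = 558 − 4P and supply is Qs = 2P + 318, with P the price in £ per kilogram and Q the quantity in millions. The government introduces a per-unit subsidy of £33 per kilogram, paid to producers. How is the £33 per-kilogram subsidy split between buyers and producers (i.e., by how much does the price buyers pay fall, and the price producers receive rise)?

Before the subsidy: set 558 − 4P = 2P + 318 → P* = £40, Q* = 398.
With a per-unit subsidy paid to producers, each receives P + 33 per unit sold, so supply becomes Qs = 2(P + 33) + 318.
New equilibrium: buyers pay £29, producers receive £62, Q = 442. (Wedge: Pb − Ps = −33.)
Gain to buyers: £11; to producers: £22. (They sum to £33.)

Buyers gain £11 per kilogram; producers gain £22 per kilogram.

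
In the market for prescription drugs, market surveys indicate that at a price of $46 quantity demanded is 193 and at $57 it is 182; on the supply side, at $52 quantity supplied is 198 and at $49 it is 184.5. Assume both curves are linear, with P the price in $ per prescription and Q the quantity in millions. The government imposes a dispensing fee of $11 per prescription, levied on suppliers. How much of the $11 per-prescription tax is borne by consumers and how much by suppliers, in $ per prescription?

Demand slope: (182 − 193)/(57 − 46) = -1, so Qd = 239 − P.
Supply slope: (184.5 − 198)/(49 − 52) = 4.5, so Qs = 4.5P − 36.
Before the tax: set 239 − P = 4.5P − 36 → P* = $50, Q* = 189.
With the tax collected from suppliers, supply shifts: Qs = 4.5(P − 11) − 36.
Solving gives Q = 180 with consumers paying $59 and suppliers receiving $48 (the $11 wedge).
Burden on consumers: $9; on suppliers: $2. (They sum to $11.)

Consumers bear $9 per prescription; suppliers bear $2 per prescription.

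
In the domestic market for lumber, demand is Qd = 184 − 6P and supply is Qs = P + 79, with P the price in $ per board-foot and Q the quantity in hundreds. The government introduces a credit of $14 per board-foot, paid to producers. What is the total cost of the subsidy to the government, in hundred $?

Government outlay = $1484 hundred.

Before the subsidy: set 184 − 6P = P + 79 → P* = $15, Q* = 94.
With a per-unit subsidy paid to producers, each receives P + 14 per unit sold, so supply becomes Qs = (P + 14) + 79.
New equilibrium: consumers pay $13, producers receive $27, Q = 106. (Wedge: Pb − Ps = −14.)
Outlay = t · Q = 14 · 106 = $1484.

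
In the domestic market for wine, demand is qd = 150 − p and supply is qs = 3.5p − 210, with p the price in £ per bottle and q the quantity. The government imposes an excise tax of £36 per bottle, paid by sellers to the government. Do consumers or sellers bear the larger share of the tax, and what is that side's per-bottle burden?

Without the tax, 150 − p = 3.5p − 210 gives 4.5p = 360, so p* = £80 and q* = 70.
With the tax collected from sellers, supply shifts: qs = 3.5(p − 36) − 210.
New equilibrium: consumers pay £108, sellers receive £72, q = 42. (Wedge: pb − ps = 36.)
Per-bottle burden: consumers £28, sellers £8.
Consumers take the larger share because demand is less price-elastic here (demand slope 1 vs supply slope 3.5).
The less price-elastic side of the market bears the larger share of a per-unit tax.

Consumers bear the larger share: £28 per bottle.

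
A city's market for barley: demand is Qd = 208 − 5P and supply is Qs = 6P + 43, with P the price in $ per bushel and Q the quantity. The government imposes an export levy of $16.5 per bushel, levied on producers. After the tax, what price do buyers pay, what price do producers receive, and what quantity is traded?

Buyers pay $24; producers receive $7.5; quantity = 88.

Before the tax: set 208 − 5P = 6P + 43 → P* = $15, Q* = 133.
With the tax collected from producers, supply shifts: Qs = 6(P − 16.5) + 43.
Solving gives Q = 88 with buyers paying $24 and producers receiving $7.5 (the $16.5 wedge).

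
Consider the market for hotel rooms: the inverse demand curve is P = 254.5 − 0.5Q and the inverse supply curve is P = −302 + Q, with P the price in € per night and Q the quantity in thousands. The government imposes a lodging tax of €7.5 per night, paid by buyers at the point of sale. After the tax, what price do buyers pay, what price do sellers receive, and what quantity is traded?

Rewrite in direct form: Qd = 509 − 2P and Qs = P + 302.
Without the tax, 509 − 2P = P + 302 gives 3P = 207, so P* = €69 and Q* = 371.
With the tax collected from buyers, demand (in seller-price terms) shifts: Qd = 509 − 2(P + 7.5).
Solving gives Q = 366 with buyers paying €71.5 and sellers receiving €64 (the €7.5 wedge).

Buyers pay €71.5; sellers receive €64; quantity = 366.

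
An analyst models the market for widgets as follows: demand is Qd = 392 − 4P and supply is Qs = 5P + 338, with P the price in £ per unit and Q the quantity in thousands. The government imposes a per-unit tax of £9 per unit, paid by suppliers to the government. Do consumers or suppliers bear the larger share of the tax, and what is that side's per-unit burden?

Consumers bear the larger share: £5 per unit.

Before the tax: set 392 − 4P = 5P + 338 → P* = £6, Q* = 368.
With the tax collected from suppliers, supply shifts: Qs = 5(P − 9) + 338.
Solving gives Q = 348 with consumers paying £11 and suppliers receiving £2 (the £9 wedge).
Per-unit burden: consumers £5, suppliers £4.
Consumers take the larger share because demand is less price-elastic here (demand slope 4 vs supply slope 5).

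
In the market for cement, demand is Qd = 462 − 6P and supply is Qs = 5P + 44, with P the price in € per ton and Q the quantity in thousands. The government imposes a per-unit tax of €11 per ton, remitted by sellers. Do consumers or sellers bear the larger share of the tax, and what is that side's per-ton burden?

Before the tax: set 462 − 6P = 5P + 44 → P* = €38, Q* = 234.
With the tax collected from sellers, supply shifts: Qs = 5(P − 11) + 44.
New equilibrium: consumers pay €43, sellers receive €32, Q = 204. (Wedge: Pb − Ps = 11.)
Per-ton burden: consumers €5, sellers €6.
Sellers take the larger share because supply is less price-elastic here (demand slope 6 vs supply slope 5).

Sellers bear the larger share: €6 per ton.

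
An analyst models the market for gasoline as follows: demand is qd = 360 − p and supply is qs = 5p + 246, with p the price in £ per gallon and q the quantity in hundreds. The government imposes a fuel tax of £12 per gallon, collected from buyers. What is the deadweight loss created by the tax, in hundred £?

Without the tax, 360 − p = 5p + 246 gives 6p = 114, so p* = £19 and q* = 341.
With the tax collected from buyers, demand (in seller-price terms) shifts: qd = 360 − (p + 12).
New equilibrium: buyers pay £29, suppliers receive £17, q = 331. (Wedge: pb − ps = 12.)
Quantity falls by |ΔQ| = |341 − 331| = 10.
DWL = ½ · t · |ΔQ| = ½ · 12 · 10 = £60.

Deadweight loss = £60 hundred.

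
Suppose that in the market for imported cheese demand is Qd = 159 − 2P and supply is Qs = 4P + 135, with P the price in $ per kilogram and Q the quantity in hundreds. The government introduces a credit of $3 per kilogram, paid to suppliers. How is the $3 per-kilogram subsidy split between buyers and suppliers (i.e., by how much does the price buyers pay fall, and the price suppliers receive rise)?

Buyers gain $2 per kilogram; suppliers gain $1 per kilogram.

Without the subsidy, 159 − 2P = 4P + 135 gives 6P = 24, so P* = $4 and Q* = 151.
With a per-unit subsidy paid to suppliers, each receives P + 3 per unit sold, so supply becomes Qs = 4(P + 3) + 135.
Solving gives Q = 155 with buyers paying $2 and suppliers receiving $5 (the $3 wedge).
Gain to buyers: $2; to suppliers: $1. (They sum to $3.)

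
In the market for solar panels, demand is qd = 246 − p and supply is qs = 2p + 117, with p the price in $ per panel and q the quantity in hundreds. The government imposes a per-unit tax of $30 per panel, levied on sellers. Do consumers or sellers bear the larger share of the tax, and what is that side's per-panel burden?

Consumers bear the larger share: $20 per panel.

Before the tax: set 246 − p = 2p + 117 → p* = $43, q* = 203.
With the tax collected from sellers, supply shifts: qs = 2(p − 30) + 117.
Solving gives q = 183 with consumers paying $63 and sellers receiving $33 (the $30 wedge).
Per-panel burden: consumers $20, sellers $10.
Consumers take the larger share because demand is less price-elastic here (demand slope 1 vs supply slope 2).
The less price-elastic side of the market bears the larger share of a per-unit tax.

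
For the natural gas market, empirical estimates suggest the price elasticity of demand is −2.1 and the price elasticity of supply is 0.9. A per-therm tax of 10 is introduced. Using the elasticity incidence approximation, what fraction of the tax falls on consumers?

Incidence ratio: consumers' share ≈ εs / (εs + |εd|) = 0.9 / (0.9 + 2.1) = 0.3.
Supply is the less elastic side, so consumers bear the smaller share.

Consumers' share ≈ 0.3.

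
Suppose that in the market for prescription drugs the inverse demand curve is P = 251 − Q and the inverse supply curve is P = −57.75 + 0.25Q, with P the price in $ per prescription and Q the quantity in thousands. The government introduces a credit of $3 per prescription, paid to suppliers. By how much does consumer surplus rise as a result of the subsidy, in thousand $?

Inverting to Q(P) form: Qd = 251 − P; Qs = 4P + 231.
Without the subsidy, 251 − P = 4P + 231 gives 5P = 20, so P* = $4 and Q* = 247.
With a per-unit subsidy paid to suppliers, each receives P + 3 per unit sold, so supply becomes Qs = 4(P + 3) + 231.
Solving gives Q = 249.4 with buyers paying $1.6 and suppliers receiving $4.6 (the $3 wedge).
ΔCS is the trapezoid between Q = 249.4 and Q = 247 of height $2.4: ½ · (247 + 249.4) · 2.4 = $595.68.

Consumer surplus rises by $595.68 thousand.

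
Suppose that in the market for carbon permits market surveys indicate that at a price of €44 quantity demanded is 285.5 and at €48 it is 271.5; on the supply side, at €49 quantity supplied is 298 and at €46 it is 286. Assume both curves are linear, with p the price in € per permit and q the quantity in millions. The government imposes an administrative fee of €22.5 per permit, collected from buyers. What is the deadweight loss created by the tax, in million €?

Deadweight loss = €472.5 million.

Demand slope: (271.5 − 285.5)/(48 − 44) = -3.5, so qd = 439.5 − 3.5p.
Supply slope: (286 − 298)/(46 − 49) = 4, so qs = 4p + 102.
Without the tax, 439.5 − 3.5p = 4p + 102 gives 7.5p = 337.5, so p* = €45 and q* = 282.
With the tax collected from buyers, demand (in seller-price terms) shifts: qd = 439.5 − 3.5(p + 22.5).
New equilibrium: buyers pay €57, suppliers receive €34.5, q = 240. (Wedge: pb − ps = 22.5.)
Quantity falls by |ΔQ| = |282 − 240| = 42.
DWL = ½ · t · |ΔQ| = ½ · 22.5 · 42 = €472.5.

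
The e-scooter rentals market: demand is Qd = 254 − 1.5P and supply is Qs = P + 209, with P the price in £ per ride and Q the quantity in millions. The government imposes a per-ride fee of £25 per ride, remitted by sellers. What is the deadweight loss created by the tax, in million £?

Deadweight loss = £187.5 million.

Before the tax: set 254 − 1.5P = P + 209 → P* = £18, Q* = 227.
With the tax collected from sellers, supply shifts: Qs = (P − 25) + 209.
New equilibrium: consumers pay £28, sellers receive £3, Q = 212. (Wedge: Pb − Ps = 25.)
Quantity falls by |ΔQ| = |227 − 212| = 15.
DWL = ½ · t · |ΔQ| = ½ · 25 · 15 = £187.5.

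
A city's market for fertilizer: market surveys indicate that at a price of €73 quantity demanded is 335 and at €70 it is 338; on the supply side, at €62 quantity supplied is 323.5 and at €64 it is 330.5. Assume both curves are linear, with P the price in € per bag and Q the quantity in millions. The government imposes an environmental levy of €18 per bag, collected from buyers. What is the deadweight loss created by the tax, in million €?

Deadweight loss = €126 million.

Demand slope: (338 − 335)/(70 − 73) = -1, so Qd = 408 − P.
Supply slope: (330.5 − 323.5)/(64 − 62) = 3.5, so Qs = 3.5P + 106.5.
Before the tax: set 408 − P = 3.5P + 106.5 → P* = €67, Q* = 341.
With the tax collected from buyers, demand (in seller-price terms) shifts: Qd = 408 − (P + 18).
New equilibrium: buyers pay €81, producers receive €63, Q = 327. (Wedge: Pb − Ps = 18.)
Quantity falls by |ΔQ| = |341 − 327| = 14.
DWL = ½ · t · |ΔQ| = ½ · 18 · 14 = €126.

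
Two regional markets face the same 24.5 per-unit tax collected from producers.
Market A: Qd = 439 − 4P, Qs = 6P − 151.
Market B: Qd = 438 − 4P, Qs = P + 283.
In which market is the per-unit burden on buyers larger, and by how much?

Market A, by 9.8.

Market A: pre-tax P* = 59, Q* = 203; post-tax Q = 144.2; per-unit burden on buyers = 14.7.
Market B: pre-tax P* = 31, Q* = 314; post-tax Q = 294.4; per-unit burden on buyers = 4.9.
Difference: 14.7 vs 4.9 → market A is larger by 9.8.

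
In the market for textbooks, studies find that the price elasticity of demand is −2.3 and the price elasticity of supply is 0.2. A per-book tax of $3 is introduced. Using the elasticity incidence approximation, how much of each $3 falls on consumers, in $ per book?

Consumers bear ≈ $0.24 per book.

Incidence ratio: consumers' share ≈ εs / (εs + |εd|) = 0.2 / (0.2 + 2.3) = 0.08.
So consumers bear ≈ 0.08 × $3 = $0.24; producers bear $2.76.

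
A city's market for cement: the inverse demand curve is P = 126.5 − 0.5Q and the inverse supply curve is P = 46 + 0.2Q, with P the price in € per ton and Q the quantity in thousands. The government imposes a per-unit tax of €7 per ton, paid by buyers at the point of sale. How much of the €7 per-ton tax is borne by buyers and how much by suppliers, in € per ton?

Inverting to Q(P) form: Qd = 253 − 2P; Qs = 5P − 230.
Before the tax: set 253 − 2P = 5P − 230 → P* = €69, Q* = 115.
With the tax collected from buyers, demand (in seller-price terms) shifts: Qd = 253 − 2(P + 7).
New equilibrium: buyers pay €74, suppliers receive €67, Q = 105. (Wedge: Pb − Ps = 7.)
Burden on buyers: €5; on suppliers: €2. (They sum to €7.)

Buyers bear €5 per ton; suppliers bear €2 per ton.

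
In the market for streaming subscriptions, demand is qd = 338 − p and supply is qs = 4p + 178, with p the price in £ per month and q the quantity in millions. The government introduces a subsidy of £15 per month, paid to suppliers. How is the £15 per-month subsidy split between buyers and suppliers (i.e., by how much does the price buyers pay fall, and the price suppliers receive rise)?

Without the subsidy, 338 − p = 4p + 178 gives 5p = 160, so p* = £32 and q* = 306.
With a per-unit subsidy paid to suppliers, each receives p + 15 per unit sold, so supply becomes qs = 4(p + 15) + 178.
New equilibrium: buyers pay £20, suppliers receive £35, q = 318. (Wedge: pb − ps = −15.)
Gain to buyers: £12; to suppliers: £3. (They sum to £15.)

Buyers gain £12 per month; suppliers gain £3 per month.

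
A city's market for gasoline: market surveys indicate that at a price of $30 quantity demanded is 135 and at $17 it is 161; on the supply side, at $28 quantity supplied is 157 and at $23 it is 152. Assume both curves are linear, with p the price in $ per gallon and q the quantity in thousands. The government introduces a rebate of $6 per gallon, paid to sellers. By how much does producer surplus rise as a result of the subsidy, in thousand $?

Producer surplus rises by $612 thousand.

Demand slope: (161 − 135)/(17 − 30) = -2, so qd = 195 − 2p.
Supply slope: (152 − 157)/(23 − 28) = 1, so qs = p + 129.
Without the subsidy, 195 − 2p = p + 129 gives 3p = 66, so p* = $22 and q* = 151.
With a per-unit subsidy paid to sellers, each receives p + 6 per unit sold, so supply becomes qs = (p + 6) + 129.
New equilibrium: buyers pay $20, sellers receive $26, q = 155. (Wedge: pb − ps = −6.)
ΔPS is the trapezoid between Q = 155 and Q = 151 of height $4: ½ · (151 + 155) · 4 = $612.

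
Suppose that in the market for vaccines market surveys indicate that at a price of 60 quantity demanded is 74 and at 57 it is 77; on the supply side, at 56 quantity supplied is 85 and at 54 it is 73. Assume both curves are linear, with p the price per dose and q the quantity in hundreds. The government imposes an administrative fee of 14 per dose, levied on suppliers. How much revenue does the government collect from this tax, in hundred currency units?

Tax revenue = 938 hundred.

Demand slope: (77 − 74)/(57 − 60) = -1, so qd = 134 − p.
Supply slope: (73 − 85)/(54 − 56) = 6, so qs = 6p − 251.
Without the tax, 134 − p = 6p − 251 gives 7p = 385, so p* = 55 and q* = 79.
With the tax collected from suppliers, supply shifts: qs = 6(p − 14) − 251.
New equilibrium: consumers pay 67, suppliers receive 53, q = 67. (Wedge: pb − ps = 14.)
Revenue = t · Q = 14 · 67 = 938.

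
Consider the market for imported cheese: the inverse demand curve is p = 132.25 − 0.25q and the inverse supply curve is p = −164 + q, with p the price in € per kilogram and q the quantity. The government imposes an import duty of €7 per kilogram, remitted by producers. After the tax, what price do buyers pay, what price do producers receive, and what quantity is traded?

Buyers pay €74.4; producers receive €67.4; quantity = 231.4.

Inverting to q(p) form: qd = 529 − 4p; qs = p + 164.
Without the tax, 529 − 4p = p + 164 gives 5p = 365, so p* = €73 and q* = 237.
With the tax collected from producers, supply shifts: qs = (p − 7) + 164.
Solving gives q = 231.4 with buyers paying €74.4 and producers receiving €67.4 (the €7 wedge).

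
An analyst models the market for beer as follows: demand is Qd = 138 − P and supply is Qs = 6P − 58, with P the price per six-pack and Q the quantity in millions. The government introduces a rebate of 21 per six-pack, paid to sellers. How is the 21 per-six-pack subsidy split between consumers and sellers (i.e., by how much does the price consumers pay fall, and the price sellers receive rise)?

Consumers gain 18 per six-pack; sellers gain 3 per six-pack.

Without the subsidy, 138 − P = 6P − 58 gives 7P = 196, so P* = 28 and Q* = 110.
With a per-unit subsidy paid to sellers, each receives P + 21 per unit sold, so supply becomes Qs = 6(P + 21) − 58.
New equilibrium: consumers pay 10, sellers receive 31, Q = 128. (Wedge: Pb − Ps = −21.)
Gain to consumers: 18; to sellers: 3. (They sum to 21.)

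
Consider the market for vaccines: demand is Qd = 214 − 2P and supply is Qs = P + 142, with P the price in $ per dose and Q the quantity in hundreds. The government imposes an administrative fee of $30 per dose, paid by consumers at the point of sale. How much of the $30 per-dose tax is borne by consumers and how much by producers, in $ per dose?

Consumers bear $10 per dose; producers bear $20 per dose.

Before the tax: set 214 − 2P = P + 142 → P* = $24, Q* = 166.
With the tax collected from consumers, demand (in seller-price terms) shifts: Qd = 214 − 2(P + 30).
New equilibrium: consumers pay $34, producers receive $4, Q = 146. (Wedge: Pb − Ps = 30.)
Burden on consumers: $10; on producers: $20. (They sum to $30.)
The less price-elastic side of the market bears the larger share of a per-unit tax.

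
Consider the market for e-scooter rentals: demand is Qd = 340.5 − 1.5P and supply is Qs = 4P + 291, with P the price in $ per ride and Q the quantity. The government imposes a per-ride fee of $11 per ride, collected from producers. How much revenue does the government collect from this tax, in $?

Tax revenue = $3465.

Before the tax: set 340.5 − 1.5P = 4P + 291 → P* = $9, Q* = 327.
With the tax collected from producers, supply shifts: Qs = 4(P − 11) + 291.
New equilibrium: buyers pay $17, producers receive $6, Q = 315. (Wedge: Pb − Ps = 11.)
Revenue = t · Q = 11 · 315 = $3465.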